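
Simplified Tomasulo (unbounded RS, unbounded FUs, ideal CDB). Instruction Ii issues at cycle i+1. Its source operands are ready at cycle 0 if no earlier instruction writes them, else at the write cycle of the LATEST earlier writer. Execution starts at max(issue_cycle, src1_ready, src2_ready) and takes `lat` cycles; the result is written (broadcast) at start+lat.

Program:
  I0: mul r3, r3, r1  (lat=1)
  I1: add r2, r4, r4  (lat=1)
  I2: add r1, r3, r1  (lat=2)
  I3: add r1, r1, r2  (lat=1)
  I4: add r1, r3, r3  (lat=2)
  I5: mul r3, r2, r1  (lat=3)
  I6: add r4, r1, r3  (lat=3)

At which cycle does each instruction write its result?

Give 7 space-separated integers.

I0 mul r3: issue@1 deps=(None,None) exec_start@1 write@2
I1 add r2: issue@2 deps=(None,None) exec_start@2 write@3
I2 add r1: issue@3 deps=(0,None) exec_start@3 write@5
I3 add r1: issue@4 deps=(2,1) exec_start@5 write@6
I4 add r1: issue@5 deps=(0,0) exec_start@5 write@7
I5 mul r3: issue@6 deps=(1,4) exec_start@7 write@10
I6 add r4: issue@7 deps=(4,5) exec_start@10 write@13

Answer: 2 3 5 6 7 10 13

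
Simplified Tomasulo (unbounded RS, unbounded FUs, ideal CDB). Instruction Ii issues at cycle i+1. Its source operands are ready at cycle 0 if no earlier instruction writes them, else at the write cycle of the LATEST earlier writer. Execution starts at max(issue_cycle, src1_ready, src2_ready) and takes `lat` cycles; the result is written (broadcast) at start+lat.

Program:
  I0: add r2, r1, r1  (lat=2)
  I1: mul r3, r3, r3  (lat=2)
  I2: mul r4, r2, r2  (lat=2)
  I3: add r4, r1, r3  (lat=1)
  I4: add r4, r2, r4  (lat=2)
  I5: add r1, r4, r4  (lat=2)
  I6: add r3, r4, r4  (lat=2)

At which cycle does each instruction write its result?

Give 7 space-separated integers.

Answer: 3 4 5 5 7 9 9

Derivation:
I0 add r2: issue@1 deps=(None,None) exec_start@1 write@3
I1 mul r3: issue@2 deps=(None,None) exec_start@2 write@4
I2 mul r4: issue@3 deps=(0,0) exec_start@3 write@5
I3 add r4: issue@4 deps=(None,1) exec_start@4 write@5
I4 add r4: issue@5 deps=(0,3) exec_start@5 write@7
I5 add r1: issue@6 deps=(4,4) exec_start@7 write@9
I6 add r3: issue@7 deps=(4,4) exec_start@7 write@9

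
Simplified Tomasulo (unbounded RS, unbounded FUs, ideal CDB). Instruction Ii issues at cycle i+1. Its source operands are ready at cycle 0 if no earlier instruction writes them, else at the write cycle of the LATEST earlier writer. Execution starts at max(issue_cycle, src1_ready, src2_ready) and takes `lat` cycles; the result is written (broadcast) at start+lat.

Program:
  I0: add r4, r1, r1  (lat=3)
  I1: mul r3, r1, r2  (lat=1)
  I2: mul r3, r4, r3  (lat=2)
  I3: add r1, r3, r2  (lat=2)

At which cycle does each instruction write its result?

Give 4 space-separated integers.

Answer: 4 3 6 8

Derivation:
I0 add r4: issue@1 deps=(None,None) exec_start@1 write@4
I1 mul r3: issue@2 deps=(None,None) exec_start@2 write@3
I2 mul r3: issue@3 deps=(0,1) exec_start@4 write@6
I3 add r1: issue@4 deps=(2,None) exec_start@6 write@8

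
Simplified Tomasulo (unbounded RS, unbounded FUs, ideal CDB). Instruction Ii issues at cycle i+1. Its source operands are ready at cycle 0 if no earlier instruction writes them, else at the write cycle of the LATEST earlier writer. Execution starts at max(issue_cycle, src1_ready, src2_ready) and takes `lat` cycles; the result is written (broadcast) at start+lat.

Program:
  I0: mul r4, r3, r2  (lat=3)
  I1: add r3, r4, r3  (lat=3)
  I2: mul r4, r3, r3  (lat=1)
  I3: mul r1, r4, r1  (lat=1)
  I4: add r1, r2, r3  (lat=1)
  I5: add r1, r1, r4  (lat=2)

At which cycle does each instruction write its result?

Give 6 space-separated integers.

Answer: 4 7 8 9 8 10

Derivation:
I0 mul r4: issue@1 deps=(None,None) exec_start@1 write@4
I1 add r3: issue@2 deps=(0,None) exec_start@4 write@7
I2 mul r4: issue@3 deps=(1,1) exec_start@7 write@8
I3 mul r1: issue@4 deps=(2,None) exec_start@8 write@9
I4 add r1: issue@5 deps=(None,1) exec_start@7 write@8
I5 add r1: issue@6 deps=(4,2) exec_start@8 write@10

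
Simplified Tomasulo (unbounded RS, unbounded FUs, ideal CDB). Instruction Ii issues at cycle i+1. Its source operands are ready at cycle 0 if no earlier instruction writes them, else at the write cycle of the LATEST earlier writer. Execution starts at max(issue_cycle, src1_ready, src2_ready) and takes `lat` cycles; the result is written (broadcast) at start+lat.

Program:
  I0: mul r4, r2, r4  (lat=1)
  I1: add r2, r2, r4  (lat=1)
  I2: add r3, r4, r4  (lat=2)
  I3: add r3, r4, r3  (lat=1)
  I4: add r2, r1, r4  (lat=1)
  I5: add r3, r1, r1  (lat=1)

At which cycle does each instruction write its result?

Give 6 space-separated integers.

Answer: 2 3 5 6 6 7

Derivation:
I0 mul r4: issue@1 deps=(None,None) exec_start@1 write@2
I1 add r2: issue@2 deps=(None,0) exec_start@2 write@3
I2 add r3: issue@3 deps=(0,0) exec_start@3 write@5
I3 add r3: issue@4 deps=(0,2) exec_start@5 write@6
I4 add r2: issue@5 deps=(None,0) exec_start@5 write@6
I5 add r3: issue@6 deps=(None,None) exec_start@6 write@7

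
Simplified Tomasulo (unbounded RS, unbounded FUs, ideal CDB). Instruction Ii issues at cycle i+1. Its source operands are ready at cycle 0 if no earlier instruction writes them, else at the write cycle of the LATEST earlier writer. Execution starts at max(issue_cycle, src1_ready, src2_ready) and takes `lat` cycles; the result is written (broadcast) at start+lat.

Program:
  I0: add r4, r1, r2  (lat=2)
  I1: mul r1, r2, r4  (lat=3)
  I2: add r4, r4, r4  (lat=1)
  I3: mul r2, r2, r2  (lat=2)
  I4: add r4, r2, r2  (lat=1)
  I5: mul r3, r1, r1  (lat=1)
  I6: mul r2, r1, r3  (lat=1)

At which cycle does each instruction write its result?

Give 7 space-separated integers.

I0 add r4: issue@1 deps=(None,None) exec_start@1 write@3
I1 mul r1: issue@2 deps=(None,0) exec_start@3 write@6
I2 add r4: issue@3 deps=(0,0) exec_start@3 write@4
I3 mul r2: issue@4 deps=(None,None) exec_start@4 write@6
I4 add r4: issue@5 deps=(3,3) exec_start@6 write@7
I5 mul r3: issue@6 deps=(1,1) exec_start@6 write@7
I6 mul r2: issue@7 deps=(1,5) exec_start@7 write@8

Answer: 3 6 4 6 7 7 8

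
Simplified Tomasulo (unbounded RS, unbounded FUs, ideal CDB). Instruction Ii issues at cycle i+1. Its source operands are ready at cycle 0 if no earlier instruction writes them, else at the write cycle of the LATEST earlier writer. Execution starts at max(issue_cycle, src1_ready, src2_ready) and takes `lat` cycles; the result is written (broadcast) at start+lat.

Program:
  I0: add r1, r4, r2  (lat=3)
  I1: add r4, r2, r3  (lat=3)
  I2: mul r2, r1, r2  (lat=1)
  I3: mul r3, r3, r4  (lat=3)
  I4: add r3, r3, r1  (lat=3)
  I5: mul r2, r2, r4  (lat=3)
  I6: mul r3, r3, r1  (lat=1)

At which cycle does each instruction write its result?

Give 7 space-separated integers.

Answer: 4 5 5 8 11 9 12

Derivation:
I0 add r1: issue@1 deps=(None,None) exec_start@1 write@4
I1 add r4: issue@2 deps=(None,None) exec_start@2 write@5
I2 mul r2: issue@3 deps=(0,None) exec_start@4 write@5
I3 mul r3: issue@4 deps=(None,1) exec_start@5 write@8
I4 add r3: issue@5 deps=(3,0) exec_start@8 write@11
I5 mul r2: issue@6 deps=(2,1) exec_start@6 write@9
I6 mul r3: issue@7 deps=(4,0) exec_start@11 write@12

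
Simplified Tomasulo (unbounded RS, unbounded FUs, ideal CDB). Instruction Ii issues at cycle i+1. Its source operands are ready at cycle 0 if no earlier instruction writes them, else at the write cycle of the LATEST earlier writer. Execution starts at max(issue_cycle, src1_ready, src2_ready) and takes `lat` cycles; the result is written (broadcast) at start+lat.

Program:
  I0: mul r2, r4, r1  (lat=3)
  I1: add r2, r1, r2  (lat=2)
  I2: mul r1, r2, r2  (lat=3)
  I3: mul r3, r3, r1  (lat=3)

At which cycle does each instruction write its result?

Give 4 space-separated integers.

I0 mul r2: issue@1 deps=(None,None) exec_start@1 write@4
I1 add r2: issue@2 deps=(None,0) exec_start@4 write@6
I2 mul r1: issue@3 deps=(1,1) exec_start@6 write@9
I3 mul r3: issue@4 deps=(None,2) exec_start@9 write@12

Answer: 4 6 9 12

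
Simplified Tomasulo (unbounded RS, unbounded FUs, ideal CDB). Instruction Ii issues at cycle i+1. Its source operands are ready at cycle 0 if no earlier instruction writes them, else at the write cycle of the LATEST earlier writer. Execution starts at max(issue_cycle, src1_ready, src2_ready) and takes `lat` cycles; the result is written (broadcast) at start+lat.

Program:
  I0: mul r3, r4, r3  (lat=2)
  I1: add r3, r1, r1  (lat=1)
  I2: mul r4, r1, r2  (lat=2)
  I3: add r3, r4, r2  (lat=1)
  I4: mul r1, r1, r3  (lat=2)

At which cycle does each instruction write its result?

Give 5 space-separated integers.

Answer: 3 3 5 6 8

Derivation:
I0 mul r3: issue@1 deps=(None,None) exec_start@1 write@3
I1 add r3: issue@2 deps=(None,None) exec_start@2 write@3
I2 mul r4: issue@3 deps=(None,None) exec_start@3 write@5
I3 add r3: issue@4 deps=(2,None) exec_start@5 write@6
I4 mul r1: issue@5 deps=(None,3) exec_start@6 write@8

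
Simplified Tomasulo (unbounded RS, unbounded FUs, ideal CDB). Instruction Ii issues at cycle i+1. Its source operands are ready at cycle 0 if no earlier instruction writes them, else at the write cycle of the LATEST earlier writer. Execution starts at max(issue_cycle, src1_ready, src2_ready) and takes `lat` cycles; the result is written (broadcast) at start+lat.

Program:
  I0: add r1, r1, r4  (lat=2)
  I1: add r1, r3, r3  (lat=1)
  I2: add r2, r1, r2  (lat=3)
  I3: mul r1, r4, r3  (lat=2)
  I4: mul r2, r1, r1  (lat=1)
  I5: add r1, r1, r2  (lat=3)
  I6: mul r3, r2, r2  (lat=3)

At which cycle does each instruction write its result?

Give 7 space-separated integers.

I0 add r1: issue@1 deps=(None,None) exec_start@1 write@3
I1 add r1: issue@2 deps=(None,None) exec_start@2 write@3
I2 add r2: issue@3 deps=(1,None) exec_start@3 write@6
I3 mul r1: issue@4 deps=(None,None) exec_start@4 write@6
I4 mul r2: issue@5 deps=(3,3) exec_start@6 write@7
I5 add r1: issue@6 deps=(3,4) exec_start@7 write@10
I6 mul r3: issue@7 deps=(4,4) exec_start@7 write@10

Answer: 3 3 6 6 7 10 10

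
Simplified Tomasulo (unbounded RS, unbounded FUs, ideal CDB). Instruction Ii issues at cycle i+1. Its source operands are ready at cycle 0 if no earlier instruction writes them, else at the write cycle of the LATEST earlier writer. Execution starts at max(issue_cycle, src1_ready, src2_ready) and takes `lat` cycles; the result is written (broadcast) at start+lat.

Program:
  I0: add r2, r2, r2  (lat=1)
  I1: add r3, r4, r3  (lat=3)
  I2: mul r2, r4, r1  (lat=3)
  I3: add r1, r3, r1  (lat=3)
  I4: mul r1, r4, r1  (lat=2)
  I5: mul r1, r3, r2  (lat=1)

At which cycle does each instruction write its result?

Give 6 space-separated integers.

Answer: 2 5 6 8 10 7

Derivation:
I0 add r2: issue@1 deps=(None,None) exec_start@1 write@2
I1 add r3: issue@2 deps=(None,None) exec_start@2 write@5
I2 mul r2: issue@3 deps=(None,None) exec_start@3 write@6
I3 add r1: issue@4 deps=(1,None) exec_start@5 write@8
I4 mul r1: issue@5 deps=(None,3) exec_start@8 write@10
I5 mul r1: issue@6 deps=(1,2) exec_start@6 write@7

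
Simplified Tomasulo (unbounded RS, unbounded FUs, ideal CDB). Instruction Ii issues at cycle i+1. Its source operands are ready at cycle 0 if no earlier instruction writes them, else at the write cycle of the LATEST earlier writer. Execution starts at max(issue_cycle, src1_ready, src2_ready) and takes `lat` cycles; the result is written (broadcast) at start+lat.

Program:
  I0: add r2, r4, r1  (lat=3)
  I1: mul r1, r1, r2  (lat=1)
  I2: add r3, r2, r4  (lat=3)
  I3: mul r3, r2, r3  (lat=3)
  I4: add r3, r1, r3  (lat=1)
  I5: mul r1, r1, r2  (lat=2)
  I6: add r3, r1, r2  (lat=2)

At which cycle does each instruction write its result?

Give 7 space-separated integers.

Answer: 4 5 7 10 11 8 10

Derivation:
I0 add r2: issue@1 deps=(None,None) exec_start@1 write@4
I1 mul r1: issue@2 deps=(None,0) exec_start@4 write@5
I2 add r3: issue@3 deps=(0,None) exec_start@4 write@7
I3 mul r3: issue@4 deps=(0,2) exec_start@7 write@10
I4 add r3: issue@5 deps=(1,3) exec_start@10 write@11
I5 mul r1: issue@6 deps=(1,0) exec_start@6 write@8
I6 add r3: issue@7 deps=(5,0) exec_start@8 write@10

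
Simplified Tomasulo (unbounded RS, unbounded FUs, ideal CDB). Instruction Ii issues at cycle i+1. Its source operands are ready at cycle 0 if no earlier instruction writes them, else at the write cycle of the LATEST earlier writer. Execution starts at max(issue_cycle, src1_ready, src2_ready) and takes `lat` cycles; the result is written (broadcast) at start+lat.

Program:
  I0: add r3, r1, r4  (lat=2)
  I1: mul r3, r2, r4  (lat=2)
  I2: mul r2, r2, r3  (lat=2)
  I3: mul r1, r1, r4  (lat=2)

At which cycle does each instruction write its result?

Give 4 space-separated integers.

Answer: 3 4 6 6

Derivation:
I0 add r3: issue@1 deps=(None,None) exec_start@1 write@3
I1 mul r3: issue@2 deps=(None,None) exec_start@2 write@4
I2 mul r2: issue@3 deps=(None,1) exec_start@4 write@6
I3 mul r1: issue@4 deps=(None,None) exec_start@4 write@6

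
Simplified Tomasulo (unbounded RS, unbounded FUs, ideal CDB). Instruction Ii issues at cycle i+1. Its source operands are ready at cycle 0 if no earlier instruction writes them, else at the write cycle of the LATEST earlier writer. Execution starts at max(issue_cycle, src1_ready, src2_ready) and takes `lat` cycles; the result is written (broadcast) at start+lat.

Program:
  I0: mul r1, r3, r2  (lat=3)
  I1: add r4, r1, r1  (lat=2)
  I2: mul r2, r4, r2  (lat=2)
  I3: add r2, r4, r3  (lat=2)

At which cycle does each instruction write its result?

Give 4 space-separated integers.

Answer: 4 6 8 8

Derivation:
I0 mul r1: issue@1 deps=(None,None) exec_start@1 write@4
I1 add r4: issue@2 deps=(0,0) exec_start@4 write@6
I2 mul r2: issue@3 deps=(1,None) exec_start@6 write@8
I3 add r2: issue@4 deps=(1,None) exec_start@6 write@8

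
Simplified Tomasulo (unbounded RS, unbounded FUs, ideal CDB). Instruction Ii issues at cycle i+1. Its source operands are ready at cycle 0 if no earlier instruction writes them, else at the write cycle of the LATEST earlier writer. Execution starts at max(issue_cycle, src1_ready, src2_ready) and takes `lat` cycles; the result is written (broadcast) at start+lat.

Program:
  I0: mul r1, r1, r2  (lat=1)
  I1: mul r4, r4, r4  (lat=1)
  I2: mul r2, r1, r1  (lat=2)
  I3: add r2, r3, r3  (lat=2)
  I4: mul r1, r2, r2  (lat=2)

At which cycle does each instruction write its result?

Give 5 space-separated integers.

I0 mul r1: issue@1 deps=(None,None) exec_start@1 write@2
I1 mul r4: issue@2 deps=(None,None) exec_start@2 write@3
I2 mul r2: issue@3 deps=(0,0) exec_start@3 write@5
I3 add r2: issue@4 deps=(None,None) exec_start@4 write@6
I4 mul r1: issue@5 deps=(3,3) exec_start@6 write@8

Answer: 2 3 5 6 8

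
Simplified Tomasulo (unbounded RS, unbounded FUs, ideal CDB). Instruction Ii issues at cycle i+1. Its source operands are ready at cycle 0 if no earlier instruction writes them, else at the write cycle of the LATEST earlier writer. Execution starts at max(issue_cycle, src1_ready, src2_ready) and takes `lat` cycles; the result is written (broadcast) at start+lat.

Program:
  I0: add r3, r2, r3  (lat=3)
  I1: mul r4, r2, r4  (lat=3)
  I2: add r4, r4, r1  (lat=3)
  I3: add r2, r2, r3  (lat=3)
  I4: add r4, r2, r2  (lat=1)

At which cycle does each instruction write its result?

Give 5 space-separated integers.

I0 add r3: issue@1 deps=(None,None) exec_start@1 write@4
I1 mul r4: issue@2 deps=(None,None) exec_start@2 write@5
I2 add r4: issue@3 deps=(1,None) exec_start@5 write@8
I3 add r2: issue@4 deps=(None,0) exec_start@4 write@7
I4 add r4: issue@5 deps=(3,3) exec_start@7 write@8

Answer: 4 5 8 7 8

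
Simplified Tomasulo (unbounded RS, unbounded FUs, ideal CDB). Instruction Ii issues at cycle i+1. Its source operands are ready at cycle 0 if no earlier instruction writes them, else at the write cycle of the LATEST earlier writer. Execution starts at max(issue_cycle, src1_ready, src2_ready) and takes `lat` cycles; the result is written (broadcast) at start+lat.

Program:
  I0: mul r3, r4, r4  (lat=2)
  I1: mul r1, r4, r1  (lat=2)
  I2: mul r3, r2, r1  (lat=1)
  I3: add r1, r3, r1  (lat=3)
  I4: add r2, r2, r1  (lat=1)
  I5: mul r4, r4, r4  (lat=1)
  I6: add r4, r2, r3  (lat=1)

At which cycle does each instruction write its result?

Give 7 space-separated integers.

I0 mul r3: issue@1 deps=(None,None) exec_start@1 write@3
I1 mul r1: issue@2 deps=(None,None) exec_start@2 write@4
I2 mul r3: issue@3 deps=(None,1) exec_start@4 write@5
I3 add r1: issue@4 deps=(2,1) exec_start@5 write@8
I4 add r2: issue@5 deps=(None,3) exec_start@8 write@9
I5 mul r4: issue@6 deps=(None,None) exec_start@6 write@7
I6 add r4: issue@7 deps=(4,2) exec_start@9 write@10

Answer: 3 4 5 8 9 7 10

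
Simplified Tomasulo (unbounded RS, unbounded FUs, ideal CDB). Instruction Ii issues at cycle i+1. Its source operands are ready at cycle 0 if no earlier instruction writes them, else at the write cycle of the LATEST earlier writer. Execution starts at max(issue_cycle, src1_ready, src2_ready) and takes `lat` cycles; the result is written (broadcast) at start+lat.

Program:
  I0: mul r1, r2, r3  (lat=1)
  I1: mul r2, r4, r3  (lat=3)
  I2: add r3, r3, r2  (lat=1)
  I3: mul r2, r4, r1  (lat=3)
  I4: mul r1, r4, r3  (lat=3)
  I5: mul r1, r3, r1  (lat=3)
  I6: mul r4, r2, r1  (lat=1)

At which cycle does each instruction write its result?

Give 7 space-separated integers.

I0 mul r1: issue@1 deps=(None,None) exec_start@1 write@2
I1 mul r2: issue@2 deps=(None,None) exec_start@2 write@5
I2 add r3: issue@3 deps=(None,1) exec_start@5 write@6
I3 mul r2: issue@4 deps=(None,0) exec_start@4 write@7
I4 mul r1: issue@5 deps=(None,2) exec_start@6 write@9
I5 mul r1: issue@6 deps=(2,4) exec_start@9 write@12
I6 mul r4: issue@7 deps=(3,5) exec_start@12 write@13

Answer: 2 5 6 7 9 12 13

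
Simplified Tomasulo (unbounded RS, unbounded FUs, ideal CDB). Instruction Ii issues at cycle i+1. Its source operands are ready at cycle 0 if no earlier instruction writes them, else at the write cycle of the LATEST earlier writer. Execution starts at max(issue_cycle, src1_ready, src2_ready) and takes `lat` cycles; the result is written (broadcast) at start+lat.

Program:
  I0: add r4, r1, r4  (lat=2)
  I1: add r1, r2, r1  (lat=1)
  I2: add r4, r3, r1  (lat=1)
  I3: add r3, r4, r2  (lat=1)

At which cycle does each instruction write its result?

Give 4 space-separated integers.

I0 add r4: issue@1 deps=(None,None) exec_start@1 write@3
I1 add r1: issue@2 deps=(None,None) exec_start@2 write@3
I2 add r4: issue@3 deps=(None,1) exec_start@3 write@4
I3 add r3: issue@4 deps=(2,None) exec_start@4 write@5

Answer: 3 3 4 5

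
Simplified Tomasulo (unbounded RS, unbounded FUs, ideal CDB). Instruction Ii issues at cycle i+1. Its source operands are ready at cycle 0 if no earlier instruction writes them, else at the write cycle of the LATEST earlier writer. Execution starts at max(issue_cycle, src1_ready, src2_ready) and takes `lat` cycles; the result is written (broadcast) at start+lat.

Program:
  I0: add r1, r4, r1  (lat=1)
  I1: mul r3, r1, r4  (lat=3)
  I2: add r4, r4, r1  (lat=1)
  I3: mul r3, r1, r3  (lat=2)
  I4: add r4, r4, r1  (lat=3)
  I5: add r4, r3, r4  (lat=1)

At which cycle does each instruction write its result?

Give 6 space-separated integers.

I0 add r1: issue@1 deps=(None,None) exec_start@1 write@2
I1 mul r3: issue@2 deps=(0,None) exec_start@2 write@5
I2 add r4: issue@3 deps=(None,0) exec_start@3 write@4
I3 mul r3: issue@4 deps=(0,1) exec_start@5 write@7
I4 add r4: issue@5 deps=(2,0) exec_start@5 write@8
I5 add r4: issue@6 deps=(3,4) exec_start@8 write@9

Answer: 2 5 4 7 8 9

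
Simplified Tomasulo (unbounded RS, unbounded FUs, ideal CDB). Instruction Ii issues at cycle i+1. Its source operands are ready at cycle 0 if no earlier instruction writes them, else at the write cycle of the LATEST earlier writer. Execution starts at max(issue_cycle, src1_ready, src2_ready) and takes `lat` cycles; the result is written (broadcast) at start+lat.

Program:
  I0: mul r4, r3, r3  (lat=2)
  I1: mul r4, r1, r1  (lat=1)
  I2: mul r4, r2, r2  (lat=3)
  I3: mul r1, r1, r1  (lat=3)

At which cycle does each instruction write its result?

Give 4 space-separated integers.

Answer: 3 3 6 7

Derivation:
I0 mul r4: issue@1 deps=(None,None) exec_start@1 write@3
I1 mul r4: issue@2 deps=(None,None) exec_start@2 write@3
I2 mul r4: issue@3 deps=(None,None) exec_start@3 write@6
I3 mul r1: issue@4 deps=(None,None) exec_start@4 write@7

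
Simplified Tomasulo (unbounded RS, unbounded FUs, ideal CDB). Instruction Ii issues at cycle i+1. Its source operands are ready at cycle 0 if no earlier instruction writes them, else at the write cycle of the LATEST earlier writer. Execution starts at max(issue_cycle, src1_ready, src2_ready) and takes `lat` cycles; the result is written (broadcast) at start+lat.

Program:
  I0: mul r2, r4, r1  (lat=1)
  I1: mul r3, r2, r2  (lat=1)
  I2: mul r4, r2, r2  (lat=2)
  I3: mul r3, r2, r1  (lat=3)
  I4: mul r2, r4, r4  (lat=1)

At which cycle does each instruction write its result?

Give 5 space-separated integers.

Answer: 2 3 5 7 6

Derivation:
I0 mul r2: issue@1 deps=(None,None) exec_start@1 write@2
I1 mul r3: issue@2 deps=(0,0) exec_start@2 write@3
I2 mul r4: issue@3 deps=(0,0) exec_start@3 write@5
I3 mul r3: issue@4 deps=(0,None) exec_start@4 write@7
I4 mul r2: issue@5 deps=(2,2) exec_start@5 write@6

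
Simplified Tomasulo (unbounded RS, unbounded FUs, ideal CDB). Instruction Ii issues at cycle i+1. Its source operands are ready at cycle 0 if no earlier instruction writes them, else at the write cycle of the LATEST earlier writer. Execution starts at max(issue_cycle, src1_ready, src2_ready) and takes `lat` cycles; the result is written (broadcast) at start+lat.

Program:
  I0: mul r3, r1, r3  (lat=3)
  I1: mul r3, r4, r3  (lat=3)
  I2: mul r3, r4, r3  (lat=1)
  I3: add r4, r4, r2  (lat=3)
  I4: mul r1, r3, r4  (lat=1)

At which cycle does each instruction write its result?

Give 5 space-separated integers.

I0 mul r3: issue@1 deps=(None,None) exec_start@1 write@4
I1 mul r3: issue@2 deps=(None,0) exec_start@4 write@7
I2 mul r3: issue@3 deps=(None,1) exec_start@7 write@8
I3 add r4: issue@4 deps=(None,None) exec_start@4 write@7
I4 mul r1: issue@5 deps=(2,3) exec_start@8 write@9

Answer: 4 7 8 7 9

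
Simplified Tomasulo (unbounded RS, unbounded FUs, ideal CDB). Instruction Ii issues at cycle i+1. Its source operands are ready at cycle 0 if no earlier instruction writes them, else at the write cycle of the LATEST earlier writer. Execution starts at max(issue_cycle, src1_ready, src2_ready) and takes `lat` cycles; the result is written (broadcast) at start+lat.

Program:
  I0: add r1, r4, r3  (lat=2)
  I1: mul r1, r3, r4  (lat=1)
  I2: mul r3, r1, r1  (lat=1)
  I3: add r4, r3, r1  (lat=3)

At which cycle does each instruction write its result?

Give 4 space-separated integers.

Answer: 3 3 4 7

Derivation:
I0 add r1: issue@1 deps=(None,None) exec_start@1 write@3
I1 mul r1: issue@2 deps=(None,None) exec_start@2 write@3
I2 mul r3: issue@3 deps=(1,1) exec_start@3 write@4
I3 add r4: issue@4 deps=(2,1) exec_start@4 write@7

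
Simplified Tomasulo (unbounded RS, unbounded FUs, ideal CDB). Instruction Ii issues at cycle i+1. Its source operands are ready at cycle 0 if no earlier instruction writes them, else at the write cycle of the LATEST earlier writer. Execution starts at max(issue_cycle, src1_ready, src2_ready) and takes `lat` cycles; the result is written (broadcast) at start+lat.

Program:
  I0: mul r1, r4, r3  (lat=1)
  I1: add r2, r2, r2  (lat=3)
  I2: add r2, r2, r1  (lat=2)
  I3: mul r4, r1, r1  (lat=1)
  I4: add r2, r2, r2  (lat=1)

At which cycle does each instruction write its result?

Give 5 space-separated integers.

Answer: 2 5 7 5 8

Derivation:
I0 mul r1: issue@1 deps=(None,None) exec_start@1 write@2
I1 add r2: issue@2 deps=(None,None) exec_start@2 write@5
I2 add r2: issue@3 deps=(1,0) exec_start@5 write@7
I3 mul r4: issue@4 deps=(0,0) exec_start@4 write@5
I4 add r2: issue@5 deps=(2,2) exec_start@7 write@8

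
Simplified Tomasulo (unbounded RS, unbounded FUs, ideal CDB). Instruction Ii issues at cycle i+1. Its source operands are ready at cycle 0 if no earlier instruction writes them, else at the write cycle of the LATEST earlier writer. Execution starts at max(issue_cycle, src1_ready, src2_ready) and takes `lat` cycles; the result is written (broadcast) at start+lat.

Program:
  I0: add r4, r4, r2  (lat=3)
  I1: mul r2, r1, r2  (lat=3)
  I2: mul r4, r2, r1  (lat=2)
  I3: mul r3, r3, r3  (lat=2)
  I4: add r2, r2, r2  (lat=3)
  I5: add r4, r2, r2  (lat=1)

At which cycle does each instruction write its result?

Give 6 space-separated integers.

Answer: 4 5 7 6 8 9

Derivation:
I0 add r4: issue@1 deps=(None,None) exec_start@1 write@4
I1 mul r2: issue@2 deps=(None,None) exec_start@2 write@5
I2 mul r4: issue@3 deps=(1,None) exec_start@5 write@7
I3 mul r3: issue@4 deps=(None,None) exec_start@4 write@6
I4 add r2: issue@5 deps=(1,1) exec_start@5 write@8
I5 add r4: issue@6 deps=(4,4) exec_start@8 write@9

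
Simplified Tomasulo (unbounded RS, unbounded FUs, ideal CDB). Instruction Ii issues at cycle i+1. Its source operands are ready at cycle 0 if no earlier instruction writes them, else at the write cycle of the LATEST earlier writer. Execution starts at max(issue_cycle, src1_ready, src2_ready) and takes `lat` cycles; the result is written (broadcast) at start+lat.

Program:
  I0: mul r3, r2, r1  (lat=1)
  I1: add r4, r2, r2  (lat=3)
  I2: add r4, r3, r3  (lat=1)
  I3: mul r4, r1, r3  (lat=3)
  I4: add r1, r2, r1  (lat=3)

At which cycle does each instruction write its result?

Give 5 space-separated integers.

I0 mul r3: issue@1 deps=(None,None) exec_start@1 write@2
I1 add r4: issue@2 deps=(None,None) exec_start@2 write@5
I2 add r4: issue@3 deps=(0,0) exec_start@3 write@4
I3 mul r4: issue@4 deps=(None,0) exec_start@4 write@7
I4 add r1: issue@5 deps=(None,None) exec_start@5 write@8

Answer: 2 5 4 7 8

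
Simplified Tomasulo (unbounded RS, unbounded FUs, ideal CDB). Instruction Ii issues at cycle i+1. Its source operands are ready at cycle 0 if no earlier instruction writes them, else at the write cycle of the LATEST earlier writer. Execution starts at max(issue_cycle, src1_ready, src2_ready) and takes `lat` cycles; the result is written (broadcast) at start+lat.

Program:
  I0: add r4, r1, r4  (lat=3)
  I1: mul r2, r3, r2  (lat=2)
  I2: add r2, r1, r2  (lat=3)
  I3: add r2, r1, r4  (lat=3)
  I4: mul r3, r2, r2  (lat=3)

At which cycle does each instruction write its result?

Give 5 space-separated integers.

I0 add r4: issue@1 deps=(None,None) exec_start@1 write@4
I1 mul r2: issue@2 deps=(None,None) exec_start@2 write@4
I2 add r2: issue@3 deps=(None,1) exec_start@4 write@7
I3 add r2: issue@4 deps=(None,0) exec_start@4 write@7
I4 mul r3: issue@5 deps=(3,3) exec_start@7 write@10

Answer: 4 4 7 7 10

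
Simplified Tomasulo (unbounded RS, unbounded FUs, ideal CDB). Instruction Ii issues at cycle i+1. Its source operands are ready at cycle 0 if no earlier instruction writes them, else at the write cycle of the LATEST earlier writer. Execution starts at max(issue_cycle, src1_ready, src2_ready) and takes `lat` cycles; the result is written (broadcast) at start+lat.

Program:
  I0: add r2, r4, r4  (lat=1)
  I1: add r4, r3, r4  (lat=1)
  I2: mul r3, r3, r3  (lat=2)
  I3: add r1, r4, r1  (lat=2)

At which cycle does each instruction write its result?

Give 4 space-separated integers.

I0 add r2: issue@1 deps=(None,None) exec_start@1 write@2
I1 add r4: issue@2 deps=(None,None) exec_start@2 write@3
I2 mul r3: issue@3 deps=(None,None) exec_start@3 write@5
I3 add r1: issue@4 deps=(1,None) exec_start@4 write@6

Answer: 2 3 5 6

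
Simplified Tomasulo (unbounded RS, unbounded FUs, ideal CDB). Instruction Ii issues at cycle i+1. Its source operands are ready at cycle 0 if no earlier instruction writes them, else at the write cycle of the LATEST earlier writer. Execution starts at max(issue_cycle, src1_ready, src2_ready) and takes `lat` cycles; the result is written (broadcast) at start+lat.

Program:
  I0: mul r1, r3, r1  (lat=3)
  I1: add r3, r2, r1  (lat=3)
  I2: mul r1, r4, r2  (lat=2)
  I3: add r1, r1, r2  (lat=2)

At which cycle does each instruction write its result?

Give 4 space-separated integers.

Answer: 4 7 5 7

Derivation:
I0 mul r1: issue@1 deps=(None,None) exec_start@1 write@4
I1 add r3: issue@2 deps=(None,0) exec_start@4 write@7
I2 mul r1: issue@3 deps=(None,None) exec_start@3 write@5
I3 add r1: issue@4 deps=(2,None) exec_start@5 write@7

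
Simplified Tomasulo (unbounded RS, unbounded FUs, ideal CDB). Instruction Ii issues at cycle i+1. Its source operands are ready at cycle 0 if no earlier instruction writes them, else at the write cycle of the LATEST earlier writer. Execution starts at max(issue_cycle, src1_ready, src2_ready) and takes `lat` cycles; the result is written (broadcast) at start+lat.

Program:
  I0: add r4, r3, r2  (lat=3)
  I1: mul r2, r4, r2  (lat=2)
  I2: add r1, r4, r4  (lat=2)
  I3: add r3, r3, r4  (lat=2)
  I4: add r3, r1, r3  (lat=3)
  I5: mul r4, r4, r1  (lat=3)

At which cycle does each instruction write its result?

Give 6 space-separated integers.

I0 add r4: issue@1 deps=(None,None) exec_start@1 write@4
I1 mul r2: issue@2 deps=(0,None) exec_start@4 write@6
I2 add r1: issue@3 deps=(0,0) exec_start@4 write@6
I3 add r3: issue@4 deps=(None,0) exec_start@4 write@6
I4 add r3: issue@5 deps=(2,3) exec_start@6 write@9
I5 mul r4: issue@6 deps=(0,2) exec_start@6 write@9

Answer: 4 6 6 6 9 9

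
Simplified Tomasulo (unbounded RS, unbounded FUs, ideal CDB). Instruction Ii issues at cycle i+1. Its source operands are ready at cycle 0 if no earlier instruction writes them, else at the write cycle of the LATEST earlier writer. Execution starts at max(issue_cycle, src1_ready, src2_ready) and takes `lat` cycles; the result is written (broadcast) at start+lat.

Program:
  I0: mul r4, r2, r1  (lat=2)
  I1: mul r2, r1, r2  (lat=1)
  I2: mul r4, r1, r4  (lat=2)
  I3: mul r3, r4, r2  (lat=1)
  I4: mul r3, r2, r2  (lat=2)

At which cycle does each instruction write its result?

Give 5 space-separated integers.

I0 mul r4: issue@1 deps=(None,None) exec_start@1 write@3
I1 mul r2: issue@2 deps=(None,None) exec_start@2 write@3
I2 mul r4: issue@3 deps=(None,0) exec_start@3 write@5
I3 mul r3: issue@4 deps=(2,1) exec_start@5 write@6
I4 mul r3: issue@5 deps=(1,1) exec_start@5 write@7

Answer: 3 3 5 6 7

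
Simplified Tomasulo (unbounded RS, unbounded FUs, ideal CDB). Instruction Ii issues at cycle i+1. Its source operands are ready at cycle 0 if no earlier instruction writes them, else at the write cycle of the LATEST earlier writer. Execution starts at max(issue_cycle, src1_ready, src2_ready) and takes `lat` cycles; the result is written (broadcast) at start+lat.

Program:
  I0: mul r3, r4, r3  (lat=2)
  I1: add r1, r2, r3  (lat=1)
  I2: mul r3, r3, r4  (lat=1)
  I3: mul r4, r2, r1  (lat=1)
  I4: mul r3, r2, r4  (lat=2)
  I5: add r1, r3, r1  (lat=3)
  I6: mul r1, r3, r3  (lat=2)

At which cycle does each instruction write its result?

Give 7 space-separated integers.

I0 mul r3: issue@1 deps=(None,None) exec_start@1 write@3
I1 add r1: issue@2 deps=(None,0) exec_start@3 write@4
I2 mul r3: issue@3 deps=(0,None) exec_start@3 write@4
I3 mul r4: issue@4 deps=(None,1) exec_start@4 write@5
I4 mul r3: issue@5 deps=(None,3) exec_start@5 write@7
I5 add r1: issue@6 deps=(4,1) exec_start@7 write@10
I6 mul r1: issue@7 deps=(4,4) exec_start@7 write@9

Answer: 3 4 4 5 7 10 9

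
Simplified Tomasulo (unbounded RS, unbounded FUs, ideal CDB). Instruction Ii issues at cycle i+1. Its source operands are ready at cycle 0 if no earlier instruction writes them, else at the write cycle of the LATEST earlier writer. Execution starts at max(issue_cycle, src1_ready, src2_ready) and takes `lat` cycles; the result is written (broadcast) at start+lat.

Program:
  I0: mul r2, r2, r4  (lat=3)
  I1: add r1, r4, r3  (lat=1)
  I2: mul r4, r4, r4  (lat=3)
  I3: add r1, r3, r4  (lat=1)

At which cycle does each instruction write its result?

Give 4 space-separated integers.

I0 mul r2: issue@1 deps=(None,None) exec_start@1 write@4
I1 add r1: issue@2 deps=(None,None) exec_start@2 write@3
I2 mul r4: issue@3 deps=(None,None) exec_start@3 write@6
I3 add r1: issue@4 deps=(None,2) exec_start@6 write@7

Answer: 4 3 6 7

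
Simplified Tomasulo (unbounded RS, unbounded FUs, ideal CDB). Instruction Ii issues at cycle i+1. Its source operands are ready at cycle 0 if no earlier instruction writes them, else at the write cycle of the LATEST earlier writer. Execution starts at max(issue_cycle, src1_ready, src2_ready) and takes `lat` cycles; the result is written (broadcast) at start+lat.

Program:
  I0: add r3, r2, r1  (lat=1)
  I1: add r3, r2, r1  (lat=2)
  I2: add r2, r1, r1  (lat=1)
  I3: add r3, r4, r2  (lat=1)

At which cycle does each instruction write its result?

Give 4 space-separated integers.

I0 add r3: issue@1 deps=(None,None) exec_start@1 write@2
I1 add r3: issue@2 deps=(None,None) exec_start@2 write@4
I2 add r2: issue@3 deps=(None,None) exec_start@3 write@4
I3 add r3: issue@4 deps=(None,2) exec_start@4 write@5

Answer: 2 4 4 5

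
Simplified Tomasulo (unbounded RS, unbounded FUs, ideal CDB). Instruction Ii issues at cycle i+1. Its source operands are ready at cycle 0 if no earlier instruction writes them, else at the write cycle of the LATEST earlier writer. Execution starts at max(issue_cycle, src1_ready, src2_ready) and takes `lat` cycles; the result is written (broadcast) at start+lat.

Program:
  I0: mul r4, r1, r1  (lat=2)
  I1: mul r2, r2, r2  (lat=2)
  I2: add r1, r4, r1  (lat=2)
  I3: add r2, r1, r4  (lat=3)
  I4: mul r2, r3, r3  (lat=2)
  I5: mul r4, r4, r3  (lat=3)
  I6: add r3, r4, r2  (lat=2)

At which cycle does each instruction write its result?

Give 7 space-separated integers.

I0 mul r4: issue@1 deps=(None,None) exec_start@1 write@3
I1 mul r2: issue@2 deps=(None,None) exec_start@2 write@4
I2 add r1: issue@3 deps=(0,None) exec_start@3 write@5
I3 add r2: issue@4 deps=(2,0) exec_start@5 write@8
I4 mul r2: issue@5 deps=(None,None) exec_start@5 write@7
I5 mul r4: issue@6 deps=(0,None) exec_start@6 write@9
I6 add r3: issue@7 deps=(5,4) exec_start@9 write@11

Answer: 3 4 5 8 7 9 11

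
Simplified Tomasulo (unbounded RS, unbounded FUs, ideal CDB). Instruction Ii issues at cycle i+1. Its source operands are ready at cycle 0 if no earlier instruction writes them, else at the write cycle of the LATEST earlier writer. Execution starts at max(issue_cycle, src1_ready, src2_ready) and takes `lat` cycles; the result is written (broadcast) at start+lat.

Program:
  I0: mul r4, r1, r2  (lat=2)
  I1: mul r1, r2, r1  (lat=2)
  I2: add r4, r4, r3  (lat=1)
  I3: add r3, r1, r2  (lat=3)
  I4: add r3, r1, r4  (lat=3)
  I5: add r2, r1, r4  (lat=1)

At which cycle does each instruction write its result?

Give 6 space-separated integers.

I0 mul r4: issue@1 deps=(None,None) exec_start@1 write@3
I1 mul r1: issue@2 deps=(None,None) exec_start@2 write@4
I2 add r4: issue@3 deps=(0,None) exec_start@3 write@4
I3 add r3: issue@4 deps=(1,None) exec_start@4 write@7
I4 add r3: issue@5 deps=(1,2) exec_start@5 write@8
I5 add r2: issue@6 deps=(1,2) exec_start@6 write@7

Answer: 3 4 4 7 8 7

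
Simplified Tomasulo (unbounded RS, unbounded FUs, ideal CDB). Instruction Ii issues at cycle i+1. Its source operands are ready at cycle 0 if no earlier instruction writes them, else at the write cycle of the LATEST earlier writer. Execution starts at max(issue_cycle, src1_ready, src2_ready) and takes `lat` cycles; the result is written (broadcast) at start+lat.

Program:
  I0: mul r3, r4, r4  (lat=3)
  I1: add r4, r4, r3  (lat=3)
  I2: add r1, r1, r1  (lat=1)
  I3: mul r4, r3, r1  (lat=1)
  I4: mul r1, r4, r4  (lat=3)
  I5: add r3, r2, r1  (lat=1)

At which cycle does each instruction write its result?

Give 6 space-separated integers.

Answer: 4 7 4 5 8 9

Derivation:
I0 mul r3: issue@1 deps=(None,None) exec_start@1 write@4
I1 add r4: issue@2 deps=(None,0) exec_start@4 write@7
I2 add r1: issue@3 deps=(None,None) exec_start@3 write@4
I3 mul r4: issue@4 deps=(0,2) exec_start@4 write@5
I4 mul r1: issue@5 deps=(3,3) exec_start@5 write@8
I5 add r3: issue@6 deps=(None,4) exec_start@8 write@9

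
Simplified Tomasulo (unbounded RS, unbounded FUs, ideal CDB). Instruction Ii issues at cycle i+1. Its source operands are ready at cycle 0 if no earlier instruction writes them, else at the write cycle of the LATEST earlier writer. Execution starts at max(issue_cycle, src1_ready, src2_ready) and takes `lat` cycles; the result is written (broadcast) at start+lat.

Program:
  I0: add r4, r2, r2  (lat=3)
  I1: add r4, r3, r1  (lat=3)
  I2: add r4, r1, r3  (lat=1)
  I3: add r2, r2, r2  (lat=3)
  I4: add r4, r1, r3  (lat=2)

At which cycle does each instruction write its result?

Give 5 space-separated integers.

Answer: 4 5 4 7 7

Derivation:
I0 add r4: issue@1 deps=(None,None) exec_start@1 write@4
I1 add r4: issue@2 deps=(None,None) exec_start@2 write@5
I2 add r4: issue@3 deps=(None,None) exec_start@3 write@4
I3 add r2: issue@4 deps=(None,None) exec_start@4 write@7
I4 add r4: issue@5 deps=(None,None) exec_start@5 write@7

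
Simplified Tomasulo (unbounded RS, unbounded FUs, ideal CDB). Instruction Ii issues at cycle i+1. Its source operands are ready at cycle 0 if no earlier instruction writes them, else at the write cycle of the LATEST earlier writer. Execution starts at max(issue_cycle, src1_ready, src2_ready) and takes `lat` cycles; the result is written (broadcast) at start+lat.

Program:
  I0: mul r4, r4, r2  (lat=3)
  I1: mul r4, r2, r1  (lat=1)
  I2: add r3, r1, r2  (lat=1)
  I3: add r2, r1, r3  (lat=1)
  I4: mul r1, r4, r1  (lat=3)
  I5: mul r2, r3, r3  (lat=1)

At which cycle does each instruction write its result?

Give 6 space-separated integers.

I0 mul r4: issue@1 deps=(None,None) exec_start@1 write@4
I1 mul r4: issue@2 deps=(None,None) exec_start@2 write@3
I2 add r3: issue@3 deps=(None,None) exec_start@3 write@4
I3 add r2: issue@4 deps=(None,2) exec_start@4 write@5
I4 mul r1: issue@5 deps=(1,None) exec_start@5 write@8
I5 mul r2: issue@6 deps=(2,2) exec_start@6 write@7

Answer: 4 3 4 5 8 7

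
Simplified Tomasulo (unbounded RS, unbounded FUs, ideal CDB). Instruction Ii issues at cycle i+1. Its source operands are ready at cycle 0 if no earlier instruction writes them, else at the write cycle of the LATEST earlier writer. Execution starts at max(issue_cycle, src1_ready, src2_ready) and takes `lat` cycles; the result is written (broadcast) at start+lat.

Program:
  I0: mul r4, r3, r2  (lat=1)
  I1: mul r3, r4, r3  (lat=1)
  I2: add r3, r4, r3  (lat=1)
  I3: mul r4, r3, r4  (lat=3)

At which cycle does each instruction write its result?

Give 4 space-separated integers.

I0 mul r4: issue@1 deps=(None,None) exec_start@1 write@2
I1 mul r3: issue@2 deps=(0,None) exec_start@2 write@3
I2 add r3: issue@3 deps=(0,1) exec_start@3 write@4
I3 mul r4: issue@4 deps=(2,0) exec_start@4 write@7

Answer: 2 3 4 7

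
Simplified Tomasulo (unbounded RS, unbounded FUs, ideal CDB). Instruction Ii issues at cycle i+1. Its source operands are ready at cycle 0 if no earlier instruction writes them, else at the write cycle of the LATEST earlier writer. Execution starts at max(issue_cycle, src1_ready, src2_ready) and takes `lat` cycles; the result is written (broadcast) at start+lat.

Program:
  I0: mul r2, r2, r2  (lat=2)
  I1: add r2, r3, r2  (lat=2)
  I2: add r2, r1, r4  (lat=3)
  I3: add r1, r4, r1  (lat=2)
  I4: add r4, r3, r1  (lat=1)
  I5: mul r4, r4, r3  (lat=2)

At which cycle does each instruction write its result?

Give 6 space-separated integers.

I0 mul r2: issue@1 deps=(None,None) exec_start@1 write@3
I1 add r2: issue@2 deps=(None,0) exec_start@3 write@5
I2 add r2: issue@3 deps=(None,None) exec_start@3 write@6
I3 add r1: issue@4 deps=(None,None) exec_start@4 write@6
I4 add r4: issue@5 deps=(None,3) exec_start@6 write@7
I5 mul r4: issue@6 deps=(4,None) exec_start@7 write@9

Answer: 3 5 6 6 7 9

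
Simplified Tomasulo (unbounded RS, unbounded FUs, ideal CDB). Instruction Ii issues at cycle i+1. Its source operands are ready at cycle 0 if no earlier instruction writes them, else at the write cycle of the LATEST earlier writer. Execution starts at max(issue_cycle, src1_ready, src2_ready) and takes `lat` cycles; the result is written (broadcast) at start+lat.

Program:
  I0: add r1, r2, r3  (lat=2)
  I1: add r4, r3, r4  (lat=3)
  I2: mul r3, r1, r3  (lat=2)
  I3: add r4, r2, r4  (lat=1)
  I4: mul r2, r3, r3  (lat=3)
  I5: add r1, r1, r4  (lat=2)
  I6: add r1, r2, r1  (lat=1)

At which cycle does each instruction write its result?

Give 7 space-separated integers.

I0 add r1: issue@1 deps=(None,None) exec_start@1 write@3
I1 add r4: issue@2 deps=(None,None) exec_start@2 write@5
I2 mul r3: issue@3 deps=(0,None) exec_start@3 write@5
I3 add r4: issue@4 deps=(None,1) exec_start@5 write@6
I4 mul r2: issue@5 deps=(2,2) exec_start@5 write@8
I5 add r1: issue@6 deps=(0,3) exec_start@6 write@8
I6 add r1: issue@7 deps=(4,5) exec_start@8 write@9

Answer: 3 5 5 6 8 8 9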